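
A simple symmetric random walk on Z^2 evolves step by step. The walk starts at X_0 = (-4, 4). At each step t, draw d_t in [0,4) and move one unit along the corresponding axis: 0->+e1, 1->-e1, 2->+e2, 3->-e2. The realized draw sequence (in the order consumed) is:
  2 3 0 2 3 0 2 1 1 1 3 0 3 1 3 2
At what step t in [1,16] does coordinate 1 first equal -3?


3

t=0: X=(-4, 4), d=2 → +e2, X_1=(-4, 5)
t=1: X=(-4, 5), d=3 → -e2, X_2=(-4, 4)
t=2: X=(-4, 4), d=0 → +e1, X_3=(-3, 4)
t=3: X=(-3, 4), d=2 → +e2, X_4=(-3, 5)
t=4: X=(-3, 5), d=3 → -e2, X_5=(-3, 4)
t=5: X=(-3, 4), d=0 → +e1, X_6=(-2, 4)
t=6: X=(-2, 4), d=2 → +e2, X_7=(-2, 5)
t=7: X=(-2, 5), d=1 → -e1, X_8=(-3, 5)
t=8: X=(-3, 5), d=1 → -e1, X_9=(-4, 5)
t=9: X=(-4, 5), d=1 → -e1, X_10=(-5, 5)
t=10: X=(-5, 5), d=3 → -e2, X_11=(-5, 4)
t=11: X=(-5, 4), d=0 → +e1, X_12=(-4, 4)
t=12: X=(-4, 4), d=3 → -e2, X_13=(-4, 3)
t=13: X=(-4, 3), d=1 → -e1, X_14=(-5, 3)
t=14: X=(-5, 3), d=3 → -e2, X_15=(-5, 2)
t=15: X=(-5, 2), d=2 → +e2, X_16=(-5, 3)


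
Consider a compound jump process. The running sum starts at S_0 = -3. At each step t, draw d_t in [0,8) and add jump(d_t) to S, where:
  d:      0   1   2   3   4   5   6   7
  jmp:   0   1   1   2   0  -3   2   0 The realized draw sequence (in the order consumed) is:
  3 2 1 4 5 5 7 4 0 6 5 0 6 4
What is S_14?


-4

t=0: S=-3, d=3, jump=2, S_1=-1
t=1: S=-1, d=2, jump=1, S_2=0
t=2: S=0, d=1, jump=1, S_3=1
t=3: S=1, d=4, jump=0, S_4=1
t=4: S=1, d=5, jump=-3, S_5=-2
t=5: S=-2, d=5, jump=-3, S_6=-5
t=6: S=-5, d=7, jump=0, S_7=-5
t=7: S=-5, d=4, jump=0, S_8=-5
t=8: S=-5, d=0, jump=0, S_9=-5
t=9: S=-5, d=6, jump=2, S_10=-3
t=10: S=-3, d=5, jump=-3, S_11=-6
t=11: S=-6, d=0, jump=0, S_12=-6
t=12: S=-6, d=6, jump=2, S_13=-4
t=13: S=-4, d=4, jump=0, S_14=-4


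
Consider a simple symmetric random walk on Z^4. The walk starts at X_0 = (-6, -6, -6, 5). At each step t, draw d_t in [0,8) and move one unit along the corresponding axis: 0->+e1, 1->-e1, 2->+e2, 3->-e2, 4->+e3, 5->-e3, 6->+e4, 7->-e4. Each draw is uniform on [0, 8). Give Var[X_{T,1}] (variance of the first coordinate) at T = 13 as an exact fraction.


Outcome values over d=0..7: [1, -1, 0, 0, 0, 0, 0, 0]
Σy = 0, Σy² = 2, M = 8
μ = 0/8 = 0,  σ² = 2/8 − (0)² = 1/4
Independent increments: Var[X_13] = 13·σ² = 13·(1/4) = 13/4

13/4


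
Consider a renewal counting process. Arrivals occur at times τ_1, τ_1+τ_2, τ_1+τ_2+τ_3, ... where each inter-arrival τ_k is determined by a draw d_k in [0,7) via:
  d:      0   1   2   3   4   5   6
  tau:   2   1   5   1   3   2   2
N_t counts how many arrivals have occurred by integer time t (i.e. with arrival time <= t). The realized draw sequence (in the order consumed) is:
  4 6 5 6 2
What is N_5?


draw d_1=4: τ_1=3, arrival time A_1=3
draw d_2=6: τ_2=2, arrival time A_2=5
draw d_3=5: τ_3=2, arrival time A_3=7
draw d_4=6: τ_4=2, arrival time A_4=9
draw d_5=2: τ_5=5, arrival time A_5=14
N_t over t=0..5: 0:0 1:0 2:0 3:1 4:1 5:2

2


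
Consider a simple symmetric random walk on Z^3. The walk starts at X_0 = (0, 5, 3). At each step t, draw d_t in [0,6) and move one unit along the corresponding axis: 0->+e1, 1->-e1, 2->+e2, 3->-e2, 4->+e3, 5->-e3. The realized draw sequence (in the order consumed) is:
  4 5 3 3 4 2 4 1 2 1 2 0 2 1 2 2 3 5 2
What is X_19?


(-2, 9, 4)

t=0: X=(0, 5, 3), d=4 → +e3, X_1=(0, 5, 4)
t=1: X=(0, 5, 4), d=5 → -e3, X_2=(0, 5, 3)
t=2: X=(0, 5, 3), d=3 → -e2, X_3=(0, 4, 3)
t=3: X=(0, 4, 3), d=3 → -e2, X_4=(0, 3, 3)
t=4: X=(0, 3, 3), d=4 → +e3, X_5=(0, 3, 4)
t=5: X=(0, 3, 4), d=2 → +e2, X_6=(0, 4, 4)
t=6: X=(0, 4, 4), d=4 → +e3, X_7=(0, 4, 5)
t=7: X=(0, 4, 5), d=1 → -e1, X_8=(-1, 4, 5)
t=8: X=(-1, 4, 5), d=2 → +e2, X_9=(-1, 5, 5)
t=9: X=(-1, 5, 5), d=1 → -e1, X_10=(-2, 5, 5)
t=10: X=(-2, 5, 5), d=2 → +e2, X_11=(-2, 6, 5)
t=11: X=(-2, 6, 5), d=0 → +e1, X_12=(-1, 6, 5)
t=12: X=(-1, 6, 5), d=2 → +e2, X_13=(-1, 7, 5)
t=13: X=(-1, 7, 5), d=1 → -e1, X_14=(-2, 7, 5)
t=14: X=(-2, 7, 5), d=2 → +e2, X_15=(-2, 8, 5)
t=15: X=(-2, 8, 5), d=2 → +e2, X_16=(-2, 9, 5)
t=16: X=(-2, 9, 5), d=3 → -e2, X_17=(-2, 8, 5)
t=17: X=(-2, 8, 5), d=5 → -e3, X_18=(-2, 8, 4)
t=18: X=(-2, 8, 4), d=2 → +e2, X_19=(-2, 9, 4)


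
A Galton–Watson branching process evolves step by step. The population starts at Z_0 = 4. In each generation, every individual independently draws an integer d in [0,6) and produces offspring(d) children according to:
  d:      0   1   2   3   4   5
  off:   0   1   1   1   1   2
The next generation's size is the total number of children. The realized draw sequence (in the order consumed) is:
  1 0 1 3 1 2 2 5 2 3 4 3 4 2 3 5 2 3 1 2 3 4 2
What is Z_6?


gen 0: Z_0=4, draws=[1, 0, 1, 3], offspring=[1, 0, 1, 1], Z_1=3
gen 1: Z_1=3, draws=[1, 2, 2], offspring=[1, 1, 1], Z_2=3
gen 2: Z_2=3, draws=[5, 2, 3], offspring=[2, 1, 1], Z_3=4
gen 3: Z_3=4, draws=[4, 3, 4, 2], offspring=[1, 1, 1, 1], Z_4=4
gen 4: Z_4=4, draws=[3, 5, 2, 3], offspring=[1, 2, 1, 1], Z_5=5
gen 5: Z_5=5, draws=[1, 2, 3, 4, 2], offspring=[1, 1, 1, 1, 1], Z_6=5

5


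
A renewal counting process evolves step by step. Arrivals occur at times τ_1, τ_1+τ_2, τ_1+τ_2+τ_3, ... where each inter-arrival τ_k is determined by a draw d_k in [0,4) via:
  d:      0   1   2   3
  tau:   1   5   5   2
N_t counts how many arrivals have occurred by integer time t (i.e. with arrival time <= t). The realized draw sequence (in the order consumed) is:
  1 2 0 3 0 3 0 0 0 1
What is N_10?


draw d_1=1: τ_1=5, arrival time A_1=5
draw d_2=2: τ_2=5, arrival time A_2=10
draw d_3=0: τ_3=1, arrival time A_3=11
draw d_4=3: τ_4=2, arrival time A_4=13
draw d_5=0: τ_5=1, arrival time A_5=14
draw d_6=3: τ_6=2, arrival time A_6=16
draw d_7=0: τ_7=1, arrival time A_7=17
draw d_8=0: τ_8=1, arrival time A_8=18
draw d_9=0: τ_9=1, arrival time A_9=19
draw d_10=1: τ_10=5, arrival time A_10=24
N_t over t=0..10: 0:0 1:0 2:0 3:0 4:0 5:1 6:1 7:1 8:1 9:1 10:2

2


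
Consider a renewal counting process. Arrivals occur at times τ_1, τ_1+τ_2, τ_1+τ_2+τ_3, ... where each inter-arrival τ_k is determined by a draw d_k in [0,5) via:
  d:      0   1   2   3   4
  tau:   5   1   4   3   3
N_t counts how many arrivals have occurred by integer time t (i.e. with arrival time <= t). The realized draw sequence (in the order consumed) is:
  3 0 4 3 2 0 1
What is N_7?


1

draw d_1=3: τ_1=3, arrival time A_1=3
draw d_2=0: τ_2=5, arrival time A_2=8
draw d_3=4: τ_3=3, arrival time A_3=11
draw d_4=3: τ_4=3, arrival time A_4=14
draw d_5=2: τ_5=4, arrival time A_5=18
draw d_6=0: τ_6=5, arrival time A_6=23
draw d_7=1: τ_7=1, arrival time A_7=24
N_t over t=0..7: 0:0 1:0 2:0 3:1 4:1 5:1 6:1 7:1


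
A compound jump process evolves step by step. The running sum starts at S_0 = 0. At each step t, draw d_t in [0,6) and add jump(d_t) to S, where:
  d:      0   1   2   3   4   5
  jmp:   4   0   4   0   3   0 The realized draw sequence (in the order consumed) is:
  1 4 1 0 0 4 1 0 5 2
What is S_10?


22

t=0: S=0, d=1, jump=0, S_1=0
t=1: S=0, d=4, jump=3, S_2=3
t=2: S=3, d=1, jump=0, S_3=3
t=3: S=3, d=0, jump=4, S_4=7
t=4: S=7, d=0, jump=4, S_5=11
t=5: S=11, d=4, jump=3, S_6=14
t=6: S=14, d=1, jump=0, S_7=14
t=7: S=14, d=0, jump=4, S_8=18
t=8: S=18, d=5, jump=0, S_9=18
t=9: S=18, d=2, jump=4, S_10=22


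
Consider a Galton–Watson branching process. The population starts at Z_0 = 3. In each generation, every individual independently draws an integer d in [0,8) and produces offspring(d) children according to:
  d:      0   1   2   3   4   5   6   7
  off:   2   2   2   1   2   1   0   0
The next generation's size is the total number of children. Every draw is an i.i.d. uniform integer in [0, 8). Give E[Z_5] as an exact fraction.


Outcome values over d=0..7: [2, 2, 2, 1, 2, 1, 0, 0]
Σy = 10, Σy² = 18, M = 8
μ = 10/8 = 5/4,  σ² = 18/8 − (5/4)² = 11/16
E[Z_0] = 3
E[Z_1] = 5/4·E[Z_0] = 15/4
E[Z_2] = 5/4·E[Z_1] = 75/16
E[Z_3] = 5/4·E[Z_2] = 375/64
E[Z_4] = 5/4·E[Z_3] = 1875/256
E[Z_5] = 5/4·E[Z_4] = 9375/1024

9375/1024


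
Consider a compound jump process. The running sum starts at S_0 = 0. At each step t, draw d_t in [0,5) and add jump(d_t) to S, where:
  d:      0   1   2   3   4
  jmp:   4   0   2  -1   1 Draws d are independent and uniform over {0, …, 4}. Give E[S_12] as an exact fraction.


72/5

Outcome values over d=0..4: [4, 0, 2, -1, 1]
Σy = 6, Σy² = 22, M = 5
μ = 6/5 = 6/5,  σ² = 22/5 − (6/5)² = 74/25
E[S_12] = 0 + 12·(6/5) = 72/5


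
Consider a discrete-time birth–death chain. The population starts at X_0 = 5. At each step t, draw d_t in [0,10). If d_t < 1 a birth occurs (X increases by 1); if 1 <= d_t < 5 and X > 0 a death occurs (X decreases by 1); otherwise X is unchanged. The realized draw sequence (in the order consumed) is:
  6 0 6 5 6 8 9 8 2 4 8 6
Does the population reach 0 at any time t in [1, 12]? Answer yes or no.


no

t=0: X=5, d=6 → hold, X_1=5
t=1: X=5, d=0 → birth, X_2=6
t=2: X=6, d=6 → hold, X_3=6
t=3: X=6, d=5 → hold, X_4=6
t=4: X=6, d=6 → hold, X_5=6
t=5: X=6, d=8 → hold, X_6=6
t=6: X=6, d=9 → hold, X_7=6
t=7: X=6, d=8 → hold, X_8=6
t=8: X=6, d=2 → death, X_9=5
t=9: X=5, d=4 → death, X_10=4
t=10: X=4, d=8 → hold, X_11=4
t=11: X=4, d=6 → hold, X_12=4


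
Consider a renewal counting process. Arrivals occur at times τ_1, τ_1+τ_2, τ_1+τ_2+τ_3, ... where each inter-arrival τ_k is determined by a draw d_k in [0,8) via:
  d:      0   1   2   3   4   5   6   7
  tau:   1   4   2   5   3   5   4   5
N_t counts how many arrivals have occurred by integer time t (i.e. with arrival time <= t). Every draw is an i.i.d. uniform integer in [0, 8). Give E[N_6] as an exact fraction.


369137/262144

Inter-arrival values over d=0..7: [1, 4, 2, 5, 3, 5, 4, 5]
Each d has probability 1/8, so the pmf of τ is: f(1) = 1/8, f(2) = 1/8, f(3) = 1/8, f(4) = 1/4, f(5) = 3/8
Renewal equation for m(n) = E[N_n]: condition on τ_1 = k (if k <= n, one arrival plus a fresh copy on the remaining n−k steps): m(n) = F(n) + Σ_{k<=n} f(k)·m(n−k), where F(n) = P(τ <= n) and m(0) = 0
m(1) = F(1) = 1/8
m(2) = F(2) + f(1)·m(1) = 1/4 + 1/8·1/8 = 17/64
m(3) = F(3) + f(1)·m(2) + f(2)·m(1) = 3/8 + 1/8·17/64 + 1/8·1/8 = 217/512
m(4) = F(4) + f(1)·m(3) + f(2)·m(2) + f(3)·m(1) = 5/8 + 1/8·217/512 + 1/8·17/64 + 1/8·1/8 = 2977/4096
m(5) = F(5) + f(1)·m(4) + f(2)·m(3) + f(3)·m(2) + f(4)·m(1) = 1 + 1/8·2977/4096 + 1/8·217/512 + 1/8·17/64 + 1/4·1/8 = 39593/32768
m(6) = F(6) + f(1)·m(5) + f(2)·m(4) + f(3)·m(3) + f(4)·m(2) + f(5)·m(1) = 1 + 1/8·39593/32768 + 1/8·2977/4096 + 1/8·217/512 + 1/4·17/64 + 3/8·1/8 = 369137/262144
E[N_6] = m(6) = 369137/262144


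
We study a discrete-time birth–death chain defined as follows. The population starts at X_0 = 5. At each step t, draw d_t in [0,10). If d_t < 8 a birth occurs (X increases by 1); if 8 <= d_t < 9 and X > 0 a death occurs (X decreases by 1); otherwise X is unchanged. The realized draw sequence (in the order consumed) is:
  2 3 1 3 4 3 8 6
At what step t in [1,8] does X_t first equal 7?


t=0: X=5, d=2 → birth, X_1=6
t=1: X=6, d=3 → birth, X_2=7
t=2: X=7, d=1 → birth, X_3=8
t=3: X=8, d=3 → birth, X_4=9
t=4: X=9, d=4 → birth, X_5=10
t=5: X=10, d=3 → birth, X_6=11
t=6: X=11, d=8 → death, X_7=10
t=7: X=10, d=6 → birth, X_8=11

2


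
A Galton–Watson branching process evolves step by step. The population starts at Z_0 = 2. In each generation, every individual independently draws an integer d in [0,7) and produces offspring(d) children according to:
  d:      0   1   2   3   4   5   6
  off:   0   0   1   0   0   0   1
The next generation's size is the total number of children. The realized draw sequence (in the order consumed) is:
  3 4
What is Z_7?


0

gen 0: Z_0=2, draws=[3, 4], offspring=[0, 0], Z_1=0
gen 1: Z_1=0, draws=[], offspring=[], Z_2=0
gen 2: Z_2=0, draws=[], offspring=[], Z_3=0
gen 3: Z_3=0, draws=[], offspring=[], Z_4=0
gen 4: Z_4=0, draws=[], offspring=[], Z_5=0
gen 5: Z_5=0, draws=[], offspring=[], Z_6=0
gen 6: Z_6=0, draws=[], offspring=[], Z_7=0


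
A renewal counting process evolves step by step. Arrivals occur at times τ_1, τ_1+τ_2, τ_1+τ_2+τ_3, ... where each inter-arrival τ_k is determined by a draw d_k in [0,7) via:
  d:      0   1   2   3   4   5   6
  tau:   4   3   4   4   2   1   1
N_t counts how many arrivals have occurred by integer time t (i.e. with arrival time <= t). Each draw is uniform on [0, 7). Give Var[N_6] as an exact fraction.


Inter-arrival values over d=0..6: [4, 3, 4, 4, 2, 1, 1]
Each d has probability 1/7, so the pmf of τ is: f(1) = 2/7, f(2) = 1/7, f(3) = 1/7, f(4) = 3/7
Let p_n(j) = P(N_n = j), with p_0 = [1]. Condition on τ_1: p_n(0) = P(τ > n), and for j >= 1, p_n(j) = Σ_{k<=n} f(k)·p_{n−k}(j−1)
p_1 = [5/7, 2/7]  (j = 0..1)
p_2 = [4/7, 17/49, 4/49]  (j = 0..2)
p_3 = [3/7, 20/49, 48/343, 8/343]  (j = 0..3)
p_4 = [0, 36/49, 71/343, 124/2401, 16/2401]  (j = 0..4)
p_5 = [0, 22/49, 151/343, 218/2401, 304/16807, 32/16807]  (j = 0..5)
p_6 = [0, 15/49, 151/343, 505/2401, 88/2401, 720/117649, 64/117649]  (j = 0..6)
E[N_6] = Σ j·p_6(j) = 235068/117649;  E[N_6²] = Σ j²·p_6(j) = 555188/117649
Var[N_6] = 555188/117649 − (235068/117649)² = 10060348388/13841287201

10060348388/13841287201


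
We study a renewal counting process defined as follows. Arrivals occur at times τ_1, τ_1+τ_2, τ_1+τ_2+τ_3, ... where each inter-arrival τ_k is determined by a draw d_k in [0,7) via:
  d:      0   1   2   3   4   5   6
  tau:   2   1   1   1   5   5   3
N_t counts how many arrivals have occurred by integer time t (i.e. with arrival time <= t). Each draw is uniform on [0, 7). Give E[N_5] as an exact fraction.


31015/16807

Inter-arrival values over d=0..6: [2, 1, 1, 1, 5, 5, 3]
Each d has probability 1/7, so the pmf of τ is: f(1) = 3/7, f(2) = 1/7, f(3) = 1/7, f(5) = 2/7
Renewal equation for m(n) = E[N_n]: condition on τ_1 = k (if k <= n, one arrival plus a fresh copy on the remaining n−k steps): m(n) = F(n) + Σ_{k<=n} f(k)·m(n−k), where F(n) = P(τ <= n) and m(0) = 0
m(1) = F(1) = 3/7
m(2) = F(2) + f(1)·m(1) = 4/7 + 3/7·3/7 = 37/49
m(3) = F(3) + f(1)·m(2) + f(2)·m(1) = 5/7 + 3/7·37/49 + 1/7·3/7 = 377/343
m(4) = F(4) + f(1)·m(3) + f(2)·m(2) + f(3)·m(1) = 5/7 + 3/7·377/343 + 1/7·37/49 + 1/7·3/7 = 3252/2401
m(5) = F(5) + f(1)·m(4) + f(2)·m(3) + f(3)·m(2) = 1 + 3/7·3252/2401 + 1/7·377/343 + 1/7·37/49 = 31015/16807
E[N_5] = m(5) = 31015/16807


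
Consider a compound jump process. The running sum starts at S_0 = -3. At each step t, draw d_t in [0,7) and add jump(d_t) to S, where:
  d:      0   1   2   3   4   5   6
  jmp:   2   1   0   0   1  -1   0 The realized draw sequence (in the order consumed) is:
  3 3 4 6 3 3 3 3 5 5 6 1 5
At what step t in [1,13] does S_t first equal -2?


t=0: S=-3, d=3, jump=0, S_1=-3
t=1: S=-3, d=3, jump=0, S_2=-3
t=2: S=-3, d=4, jump=1, S_3=-2
t=3: S=-2, d=6, jump=0, S_4=-2
t=4: S=-2, d=3, jump=0, S_5=-2
t=5: S=-2, d=3, jump=0, S_6=-2
t=6: S=-2, d=3, jump=0, S_7=-2
t=7: S=-2, d=3, jump=0, S_8=-2
t=8: S=-2, d=5, jump=-1, S_9=-3
t=9: S=-3, d=5, jump=-1, S_10=-4
t=10: S=-4, d=6, jump=0, S_11=-4
t=11: S=-4, d=1, jump=1, S_12=-3
t=12: S=-3, d=5, jump=-1, S_13=-4

3


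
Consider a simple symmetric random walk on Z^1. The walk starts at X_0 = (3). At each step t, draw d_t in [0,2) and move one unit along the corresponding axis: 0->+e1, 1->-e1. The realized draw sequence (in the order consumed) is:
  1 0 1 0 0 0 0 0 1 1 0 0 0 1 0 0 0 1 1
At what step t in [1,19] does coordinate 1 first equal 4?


5

t=0: X=(3), d=1 → -e1, X_1=(2)
t=1: X=(2), d=0 → +e1, X_2=(3)
t=2: X=(3), d=1 → -e1, X_3=(2)
t=3: X=(2), d=0 → +e1, X_4=(3)
t=4: X=(3), d=0 → +e1, X_5=(4)
t=5: X=(4), d=0 → +e1, X_6=(5)
t=6: X=(5), d=0 → +e1, X_7=(6)
t=7: X=(6), d=0 → +e1, X_8=(7)
t=8: X=(7), d=1 → -e1, X_9=(6)
t=9: X=(6), d=1 → -e1, X_10=(5)
t=10: X=(5), d=0 → +e1, X_11=(6)
t=11: X=(6), d=0 → +e1, X_12=(7)
t=12: X=(7), d=0 → +e1, X_13=(8)
t=13: X=(8), d=1 → -e1, X_14=(7)
t=14: X=(7), d=0 → +e1, X_15=(8)
t=15: X=(8), d=0 → +e1, X_16=(9)
t=16: X=(9), d=0 → +e1, X_17=(10)
t=17: X=(10), d=1 → -e1, X_18=(9)
t=18: X=(9), d=1 → -e1, X_19=(8)


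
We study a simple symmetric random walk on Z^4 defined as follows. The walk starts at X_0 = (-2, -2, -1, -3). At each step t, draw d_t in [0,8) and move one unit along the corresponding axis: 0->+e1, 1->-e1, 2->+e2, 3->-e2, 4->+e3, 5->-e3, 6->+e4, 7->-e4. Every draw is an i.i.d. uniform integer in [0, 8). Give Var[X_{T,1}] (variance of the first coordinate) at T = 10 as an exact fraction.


5/2

Outcome values over d=0..7: [1, -1, 0, 0, 0, 0, 0, 0]
Σy = 0, Σy² = 2, M = 8
μ = 0/8 = 0,  σ² = 2/8 − (0)² = 1/4
Independent increments: Var[X_10] = 10·σ² = 10·(1/4) = 5/2


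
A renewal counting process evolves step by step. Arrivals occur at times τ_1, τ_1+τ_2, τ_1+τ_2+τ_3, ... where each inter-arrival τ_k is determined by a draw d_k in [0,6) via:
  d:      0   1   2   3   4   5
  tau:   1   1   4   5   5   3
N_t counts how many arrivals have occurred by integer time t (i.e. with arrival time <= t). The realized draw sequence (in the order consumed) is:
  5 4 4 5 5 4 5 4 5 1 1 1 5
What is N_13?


draw d_1=5: τ_1=3, arrival time A_1=3
draw d_2=4: τ_2=5, arrival time A_2=8
draw d_3=4: τ_3=5, arrival time A_3=13
draw d_4=5: τ_4=3, arrival time A_4=16
draw d_5=5: τ_5=3, arrival time A_5=19
draw d_6=4: τ_6=5, arrival time A_6=24
draw d_7=5: τ_7=3, arrival time A_7=27
draw d_8=4: τ_8=5, arrival time A_8=32
draw d_9=5: τ_9=3, arrival time A_9=35
draw d_10=1: τ_10=1, arrival time A_10=36
draw d_11=1: τ_11=1, arrival time A_11=37
draw d_12=1: τ_12=1, arrival time A_12=38
draw d_13=5: τ_13=3, arrival time A_13=41
N_t over t=0..13: 0:0 1:0 2:0 3:1 4:1 5:1 6:1 7:1 8:2 9:2 10:2 11:2 12:2 13:3

3


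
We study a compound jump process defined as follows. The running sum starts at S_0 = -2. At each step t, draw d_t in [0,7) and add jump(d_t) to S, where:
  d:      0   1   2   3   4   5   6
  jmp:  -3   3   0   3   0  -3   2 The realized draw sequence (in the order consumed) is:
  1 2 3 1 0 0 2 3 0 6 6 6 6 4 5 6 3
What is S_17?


t=0: S=-2, d=1, jump=3, S_1=1
t=1: S=1, d=2, jump=0, S_2=1
t=2: S=1, d=3, jump=3, S_3=4
t=3: S=4, d=1, jump=3, S_4=7
t=4: S=7, d=0, jump=-3, S_5=4
t=5: S=4, d=0, jump=-3, S_6=1
t=6: S=1, d=2, jump=0, S_7=1
t=7: S=1, d=3, jump=3, S_8=4
t=8: S=4, d=0, jump=-3, S_9=1
t=9: S=1, d=6, jump=2, S_10=3
t=10: S=3, d=6, jump=2, S_11=5
t=11: S=5, d=6, jump=2, S_12=7
t=12: S=7, d=6, jump=2, S_13=9
t=13: S=9, d=4, jump=0, S_14=9
t=14: S=9, d=5, jump=-3, S_15=6
t=15: S=6, d=6, jump=2, S_16=8
t=16: S=8, d=3, jump=3, S_17=11

11


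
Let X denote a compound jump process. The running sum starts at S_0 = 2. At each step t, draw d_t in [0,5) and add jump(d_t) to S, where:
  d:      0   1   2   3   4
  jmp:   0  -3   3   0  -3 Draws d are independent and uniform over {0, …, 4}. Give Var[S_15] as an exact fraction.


Outcome values over d=0..4: [0, -3, 3, 0, -3]
Σy = -3, Σy² = 27, M = 5
μ = -3/5 = -3/5,  σ² = 27/5 − (-3/5)² = 126/25
Independent increments: Var[S_15] = 15·σ² = 15·(126/25) = 378/5

378/5


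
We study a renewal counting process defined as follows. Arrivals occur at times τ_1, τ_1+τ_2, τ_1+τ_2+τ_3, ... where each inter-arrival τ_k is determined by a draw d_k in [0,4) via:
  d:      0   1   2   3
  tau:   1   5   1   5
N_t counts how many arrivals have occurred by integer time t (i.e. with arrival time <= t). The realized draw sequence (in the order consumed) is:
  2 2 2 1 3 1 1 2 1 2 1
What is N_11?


4

draw d_1=2: τ_1=1, arrival time A_1=1
draw d_2=2: τ_2=1, arrival time A_2=2
draw d_3=2: τ_3=1, arrival time A_3=3
draw d_4=1: τ_4=5, arrival time A_4=8
draw d_5=3: τ_5=5, arrival time A_5=13
draw d_6=1: τ_6=5, arrival time A_6=18
draw d_7=1: τ_7=5, arrival time A_7=23
draw d_8=2: τ_8=1, arrival time A_8=24
draw d_9=1: τ_9=5, arrival time A_9=29
draw d_10=2: τ_10=1, arrival time A_10=30
draw d_11=1: τ_11=5, arrival time A_11=35
N_t over t=0..11: 0:0 1:1 2:2 3:3 4:3 5:3 6:3 7:3 8:4 9:4 10:4 11:4


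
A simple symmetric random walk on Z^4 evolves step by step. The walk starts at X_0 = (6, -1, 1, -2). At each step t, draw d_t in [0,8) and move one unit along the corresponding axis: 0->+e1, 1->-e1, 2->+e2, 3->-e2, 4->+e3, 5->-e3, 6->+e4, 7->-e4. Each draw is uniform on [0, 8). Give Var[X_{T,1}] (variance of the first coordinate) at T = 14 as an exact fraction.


Outcome values over d=0..7: [1, -1, 0, 0, 0, 0, 0, 0]
Σy = 0, Σy² = 2, M = 8
μ = 0/8 = 0,  σ² = 2/8 − (0)² = 1/4
Independent increments: Var[X_14] = 14·σ² = 14·(1/4) = 7/2

7/2


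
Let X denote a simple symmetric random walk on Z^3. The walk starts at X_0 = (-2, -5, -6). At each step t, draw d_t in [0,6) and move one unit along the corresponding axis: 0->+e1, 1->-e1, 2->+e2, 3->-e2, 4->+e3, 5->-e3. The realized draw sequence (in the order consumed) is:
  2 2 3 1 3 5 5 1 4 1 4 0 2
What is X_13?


(-4, -4, -6)

t=0: X=(-2, -5, -6), d=2 → +e2, X_1=(-2, -4, -6)
t=1: X=(-2, -4, -6), d=2 → +e2, X_2=(-2, -3, -6)
t=2: X=(-2, -3, -6), d=3 → -e2, X_3=(-2, -4, -6)
t=3: X=(-2, -4, -6), d=1 → -e1, X_4=(-3, -4, -6)
t=4: X=(-3, -4, -6), d=3 → -e2, X_5=(-3, -5, -6)
t=5: X=(-3, -5, -6), d=5 → -e3, X_6=(-3, -5, -7)
t=6: X=(-3, -5, -7), d=5 → -e3, X_7=(-3, -5, -8)
t=7: X=(-3, -5, -8), d=1 → -e1, X_8=(-4, -5, -8)
t=8: X=(-4, -5, -8), d=4 → +e3, X_9=(-4, -5, -7)
t=9: X=(-4, -5, -7), d=1 → -e1, X_10=(-5, -5, -7)
t=10: X=(-5, -5, -7), d=4 → +e3, X_11=(-5, -5, -6)
t=11: X=(-5, -5, -6), d=0 → +e1, X_12=(-4, -5, -6)
t=12: X=(-4, -5, -6), d=2 → +e2, X_13=(-4, -4, -6)


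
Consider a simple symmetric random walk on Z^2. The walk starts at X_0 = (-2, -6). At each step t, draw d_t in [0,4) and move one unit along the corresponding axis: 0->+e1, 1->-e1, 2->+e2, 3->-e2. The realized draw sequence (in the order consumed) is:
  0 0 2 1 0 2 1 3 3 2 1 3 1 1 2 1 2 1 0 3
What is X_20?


(-5, -5)

t=0: X=(-2, -6), d=0 → +e1, X_1=(-1, -6)
t=1: X=(-1, -6), d=0 → +e1, X_2=(0, -6)
t=2: X=(0, -6), d=2 → +e2, X_3=(0, -5)
t=3: X=(0, -5), d=1 → -e1, X_4=(-1, -5)
t=4: X=(-1, -5), d=0 → +e1, X_5=(0, -5)
t=5: X=(0, -5), d=2 → +e2, X_6=(0, -4)
t=6: X=(0, -4), d=1 → -e1, X_7=(-1, -4)
t=7: X=(-1, -4), d=3 → -e2, X_8=(-1, -5)
t=8: X=(-1, -5), d=3 → -e2, X_9=(-1, -6)
t=9: X=(-1, -6), d=2 → +e2, X_10=(-1, -5)
t=10: X=(-1, -5), d=1 → -e1, X_11=(-2, -5)
t=11: X=(-2, -5), d=3 → -e2, X_12=(-2, -6)
t=12: X=(-2, -6), d=1 → -e1, X_13=(-3, -6)
t=13: X=(-3, -6), d=1 → -e1, X_14=(-4, -6)
t=14: X=(-4, -6), d=2 → +e2, X_15=(-4, -5)
t=15: X=(-4, -5), d=1 → -e1, X_16=(-5, -5)
t=16: X=(-5, -5), d=2 → +e2, X_17=(-5, -4)
t=17: X=(-5, -4), d=1 → -e1, X_18=(-6, -4)
t=18: X=(-6, -4), d=0 → +e1, X_19=(-5, -4)
t=19: X=(-5, -4), d=3 → -e2, X_20=(-5, -5)


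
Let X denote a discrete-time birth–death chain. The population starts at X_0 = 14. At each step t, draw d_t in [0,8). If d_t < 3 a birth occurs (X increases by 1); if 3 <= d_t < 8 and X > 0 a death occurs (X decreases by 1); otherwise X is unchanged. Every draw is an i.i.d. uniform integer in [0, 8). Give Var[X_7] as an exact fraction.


X can drop by at most 1 per step and X_0 = 14 > T = 7, so X_t >= 14 − t >= 7 > 0 for every t <= 7: the floor at 0 (the 'and X > 0' condition) never binds. Hence X_7 = X_0 + Σ_{t<7} Y_t with i.i.d. increments Y_t = y(d_t) ∈ {+1, −1, 0}.
Outcome values over d=0..7: [1, 1, 1, -1, -1, -1, -1, -1]
Σy = -2, Σy² = 8, M = 8
μ = -2/8 = -1/4,  σ² = 8/8 − (-1/4)² = 15/16
Independent increments: Var[X_7] = 7·σ² = 7·(15/16) = 105/16

105/16


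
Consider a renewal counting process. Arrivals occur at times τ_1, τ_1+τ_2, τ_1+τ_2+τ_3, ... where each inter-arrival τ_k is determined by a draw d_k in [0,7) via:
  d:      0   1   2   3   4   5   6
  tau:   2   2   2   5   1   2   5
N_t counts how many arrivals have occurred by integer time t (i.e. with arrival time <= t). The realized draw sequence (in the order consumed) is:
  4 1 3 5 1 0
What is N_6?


2

draw d_1=4: τ_1=1, arrival time A_1=1
draw d_2=1: τ_2=2, arrival time A_2=3
draw d_3=3: τ_3=5, arrival time A_3=8
draw d_4=5: τ_4=2, arrival time A_4=10
draw d_5=1: τ_5=2, arrival time A_5=12
draw d_6=0: τ_6=2, arrival time A_6=14
N_t over t=0..6: 0:0 1:1 2:1 3:2 4:2 5:2 6:2


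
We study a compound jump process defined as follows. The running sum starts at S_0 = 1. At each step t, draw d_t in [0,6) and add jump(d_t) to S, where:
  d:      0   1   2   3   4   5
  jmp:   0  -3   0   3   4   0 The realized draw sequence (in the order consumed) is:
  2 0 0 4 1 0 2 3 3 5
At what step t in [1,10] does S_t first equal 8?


9

t=0: S=1, d=2, jump=0, S_1=1
t=1: S=1, d=0, jump=0, S_2=1
t=2: S=1, d=0, jump=0, S_3=1
t=3: S=1, d=4, jump=4, S_4=5
t=4: S=5, d=1, jump=-3, S_5=2
t=5: S=2, d=0, jump=0, S_6=2
t=6: S=2, d=2, jump=0, S_7=2
t=7: S=2, d=3, jump=3, S_8=5
t=8: S=5, d=3, jump=3, S_9=8
t=9: S=8, d=5, jump=0, S_10=8


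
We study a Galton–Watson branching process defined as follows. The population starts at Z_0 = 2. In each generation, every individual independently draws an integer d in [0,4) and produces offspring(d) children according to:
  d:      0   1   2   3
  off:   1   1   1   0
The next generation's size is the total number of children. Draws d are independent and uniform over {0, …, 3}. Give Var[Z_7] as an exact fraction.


31048839/134217728

Outcome values over d=0..3: [1, 1, 1, 0]
Σy = 3, Σy² = 3, M = 4
μ = 3/4 = 3/4,  σ² = 3/4 − (3/4)² = 3/16
V_0 = 0, E_0 = 2
V_1 = 3/16·E_0 + (3/4)²·V_0 = 3/8;  E_1 = 3/2
V_2 = 3/16·E_1 + (3/4)²·V_1 = 63/128;  E_2 = 9/8
V_3 = 3/16·E_2 + (3/4)²·V_2 = 999/2048;  E_3 = 27/32
V_4 = 3/16·E_3 + (3/4)²·V_3 = 14175/32768;  E_4 = 81/128
V_5 = 3/16·E_4 + (3/4)²·V_4 = 189783/524288;  E_5 = 243/512
V_6 = 3/16·E_5 + (3/4)²·V_5 = 2454543/8388608;  E_6 = 729/2048
V_7 = 3/16·E_6 + (3/4)²·V_6 = 31048839/134217728;  E_7 = 2187/8192


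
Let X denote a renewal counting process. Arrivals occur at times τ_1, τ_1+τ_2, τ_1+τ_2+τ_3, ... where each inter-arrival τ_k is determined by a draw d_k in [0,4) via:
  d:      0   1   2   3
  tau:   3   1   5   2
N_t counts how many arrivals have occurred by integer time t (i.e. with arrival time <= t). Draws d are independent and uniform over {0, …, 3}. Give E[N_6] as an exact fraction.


8265/4096

Inter-arrival values over d=0..3: [3, 1, 5, 2]
Each d has probability 1/4, so the pmf of τ is: f(1) = 1/4, f(2) = 1/4, f(3) = 1/4, f(5) = 1/4
Renewal equation for m(n) = E[N_n]: condition on τ_1 = k (if k <= n, one arrival plus a fresh copy on the remaining n−k steps): m(n) = F(n) + Σ_{k<=n} f(k)·m(n−k), where F(n) = P(τ <= n) and m(0) = 0
m(1) = F(1) = 1/4
m(2) = F(2) + f(1)·m(1) = 1/2 + 1/4·1/4 = 9/16
m(3) = F(3) + f(1)·m(2) + f(2)·m(1) = 3/4 + 1/4·9/16 + 1/4·1/4 = 61/64
m(4) = F(4) + f(1)·m(3) + f(2)·m(2) + f(3)·m(1) = 3/4 + 1/4·61/64 + 1/4·9/16 + 1/4·1/4 = 305/256
m(5) = F(5) + f(1)·m(4) + f(2)·m(3) + f(3)·m(2) = 1 + 1/4·305/256 + 1/4·61/64 + 1/4·9/16 = 1717/1024
m(6) = F(6) + f(1)·m(5) + f(2)·m(4) + f(3)·m(3) + f(5)·m(1) = 1 + 1/4·1717/1024 + 1/4·305/256 + 1/4·61/64 + 1/4·1/4 = 8265/4096
E[N_6] = m(6) = 8265/4096


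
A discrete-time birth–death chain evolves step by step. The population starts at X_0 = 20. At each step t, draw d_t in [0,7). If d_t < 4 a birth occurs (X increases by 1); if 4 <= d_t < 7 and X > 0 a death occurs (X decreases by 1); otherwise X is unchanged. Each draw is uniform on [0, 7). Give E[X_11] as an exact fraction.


X can drop by at most 1 per step and X_0 = 20 > T = 11, so X_t >= 20 − t >= 9 > 0 for every t <= 11: the floor at 0 (the 'and X > 0' condition) never binds. Hence X_11 = X_0 + Σ_{t<11} Y_t with i.i.d. increments Y_t = y(d_t) ∈ {+1, −1, 0}.
Outcome values over d=0..6: [1, 1, 1, 1, -1, -1, -1]
Σy = 1, Σy² = 7, M = 7
μ = 1/7 = 1/7,  σ² = 7/7 − (1/7)² = 48/49
E[X_11] = 20 + 11·(1/7) = 151/7

151/7


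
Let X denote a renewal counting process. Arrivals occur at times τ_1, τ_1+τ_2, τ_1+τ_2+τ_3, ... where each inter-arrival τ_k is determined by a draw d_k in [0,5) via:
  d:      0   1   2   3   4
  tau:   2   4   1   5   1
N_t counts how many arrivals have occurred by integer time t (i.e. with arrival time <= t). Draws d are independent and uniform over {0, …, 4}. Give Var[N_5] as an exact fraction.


Inter-arrival values over d=0..4: [2, 4, 1, 5, 1]
Each d has probability 1/5, so the pmf of τ is: f(1) = 2/5, f(2) = 1/5, f(4) = 1/5, f(5) = 1/5
Let p_n(j) = P(N_n = j), with p_0 = [1]. Condition on τ_1: p_n(0) = P(τ > n), and for j >= 1, p_n(j) = Σ_{k<=n} f(k)·p_{n−k}(j−1)
p_1 = [3/5, 2/5]  (j = 0..1)
p_2 = [2/5, 11/25, 4/25]  (j = 0..2)
p_3 = [2/5, 7/25, 32/125, 8/125]  (j = 0..3)
p_4 = [1/5, 11/25, 1/5, 84/625, 16/625]  (j = 0..4)
p_5 = [0, 12/25, 39/125, 82/625, 208/3125, 32/3125]  (j = 0..5)
E[N_5] = Σ j·p_5(j) = 5672/3125;  E[N_5²] = Σ j²·p_5(j) = 13218/3125
Var[N_5] = 13218/3125 − (5672/3125)² = 9134666/9765625

9134666/9765625


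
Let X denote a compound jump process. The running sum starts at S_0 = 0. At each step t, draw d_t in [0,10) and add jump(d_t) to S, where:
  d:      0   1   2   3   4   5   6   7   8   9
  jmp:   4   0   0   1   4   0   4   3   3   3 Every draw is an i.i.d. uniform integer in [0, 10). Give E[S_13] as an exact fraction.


143/5

Outcome values over d=0..9: [4, 0, 0, 1, 4, 0, 4, 3, 3, 3]
Σy = 22, Σy² = 76, M = 10
μ = 22/10 = 11/5,  σ² = 76/10 − (11/5)² = 69/25
E[S_13] = 0 + 13·(11/5) = 143/5


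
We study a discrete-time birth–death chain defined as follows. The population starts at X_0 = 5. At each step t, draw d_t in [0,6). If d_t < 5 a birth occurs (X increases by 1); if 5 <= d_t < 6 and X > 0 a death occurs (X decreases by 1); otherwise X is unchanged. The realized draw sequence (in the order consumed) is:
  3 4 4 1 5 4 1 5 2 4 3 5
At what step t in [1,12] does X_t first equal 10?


t=0: X=5, d=3 → birth, X_1=6
t=1: X=6, d=4 → birth, X_2=7
t=2: X=7, d=4 → birth, X_3=8
t=3: X=8, d=1 → birth, X_4=9
t=4: X=9, d=5 → death, X_5=8
t=5: X=8, d=4 → birth, X_6=9
t=6: X=9, d=1 → birth, X_7=10
t=7: X=10, d=5 → death, X_8=9
t=8: X=9, d=2 → birth, X_9=10
t=9: X=10, d=4 → birth, X_10=11
t=10: X=11, d=3 → birth, X_11=12
t=11: X=12, d=5 → death, X_12=11

7


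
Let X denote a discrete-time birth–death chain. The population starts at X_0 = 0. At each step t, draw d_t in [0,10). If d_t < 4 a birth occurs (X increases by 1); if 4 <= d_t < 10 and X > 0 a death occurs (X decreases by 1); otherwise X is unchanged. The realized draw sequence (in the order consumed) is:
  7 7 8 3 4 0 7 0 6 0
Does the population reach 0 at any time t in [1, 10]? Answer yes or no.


yes

t=0: X=0, d=7 → hold, X_1=0
t=1: X=0, d=7 → hold, X_2=0
t=2: X=0, d=8 → hold, X_3=0
t=3: X=0, d=3 → birth, X_4=1
t=4: X=1, d=4 → death, X_5=0
t=5: X=0, d=0 → birth, X_6=1
t=6: X=1, d=7 → death, X_7=0
t=7: X=0, d=0 → birth, X_8=1
t=8: X=1, d=6 → death, X_9=0
t=9: X=0, d=0 → birth, X_10=1


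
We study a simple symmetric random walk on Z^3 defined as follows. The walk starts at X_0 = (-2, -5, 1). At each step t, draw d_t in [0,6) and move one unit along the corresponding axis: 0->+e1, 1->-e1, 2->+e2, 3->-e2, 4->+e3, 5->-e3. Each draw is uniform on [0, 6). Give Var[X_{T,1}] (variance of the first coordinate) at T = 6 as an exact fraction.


2

Outcome values over d=0..5: [1, -1, 0, 0, 0, 0]
Σy = 0, Σy² = 2, M = 6
μ = 0/6 = 0,  σ² = 2/6 − (0)² = 1/3
Independent increments: Var[X_6] = 6·σ² = 6·(1/3) = 2


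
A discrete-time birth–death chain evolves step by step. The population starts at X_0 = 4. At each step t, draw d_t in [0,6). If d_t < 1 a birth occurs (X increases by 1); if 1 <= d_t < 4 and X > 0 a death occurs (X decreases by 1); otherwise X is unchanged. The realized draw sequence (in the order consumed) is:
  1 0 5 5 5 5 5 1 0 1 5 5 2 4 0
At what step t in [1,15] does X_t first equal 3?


t=0: X=4, d=1 → death, X_1=3
t=1: X=3, d=0 → birth, X_2=4
t=2: X=4, d=5 → hold, X_3=4
t=3: X=4, d=5 → hold, X_4=4
t=4: X=4, d=5 → hold, X_5=4
t=5: X=4, d=5 → hold, X_6=4
t=6: X=4, d=5 → hold, X_7=4
t=7: X=4, d=1 → death, X_8=3
t=8: X=3, d=0 → birth, X_9=4
t=9: X=4, d=1 → death, X_10=3
t=10: X=3, d=5 → hold, X_11=3
t=11: X=3, d=5 → hold, X_12=3
t=12: X=3, d=2 → death, X_13=2
t=13: X=2, d=4 → hold, X_14=2
t=14: X=2, d=0 → birth, X_15=3

1


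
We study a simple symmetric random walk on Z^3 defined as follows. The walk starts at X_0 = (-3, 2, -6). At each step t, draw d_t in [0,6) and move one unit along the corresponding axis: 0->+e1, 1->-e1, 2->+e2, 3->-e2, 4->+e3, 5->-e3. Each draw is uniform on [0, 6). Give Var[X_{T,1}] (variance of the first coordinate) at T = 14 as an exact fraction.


14/3

Outcome values over d=0..5: [1, -1, 0, 0, 0, 0]
Σy = 0, Σy² = 2, M = 6
μ = 0/6 = 0,  σ² = 2/6 − (0)² = 1/3
Independent increments: Var[X_14] = 14·σ² = 14·(1/3) = 14/3


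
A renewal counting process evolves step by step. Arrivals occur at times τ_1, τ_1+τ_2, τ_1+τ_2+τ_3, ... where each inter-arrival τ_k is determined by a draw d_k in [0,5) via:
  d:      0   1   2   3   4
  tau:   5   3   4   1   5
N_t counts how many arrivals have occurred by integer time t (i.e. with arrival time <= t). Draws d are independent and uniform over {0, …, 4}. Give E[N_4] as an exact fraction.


Inter-arrival values over d=0..4: [5, 3, 4, 1, 5]
Each d has probability 1/5, so the pmf of τ is: f(1) = 1/5, f(3) = 1/5, f(4) = 1/5, f(5) = 2/5
Renewal equation for m(n) = E[N_n]: condition on τ_1 = k (if k <= n, one arrival plus a fresh copy on the remaining n−k steps): m(n) = F(n) + Σ_{k<=n} f(k)·m(n−k), where F(n) = P(τ <= n) and m(0) = 0
m(1) = F(1) = 1/5
m(2) = F(2) + f(1)·m(1) = 1/5 + 1/5·1/5 = 6/25
m(3) = F(3) + f(1)·m(2) = 2/5 + 1/5·6/25 = 56/125
m(4) = F(4) + f(1)·m(3) + f(3)·m(1) = 3/5 + 1/5·56/125 + 1/5·1/5 = 456/625
E[N_4] = m(4) = 456/625

456/625


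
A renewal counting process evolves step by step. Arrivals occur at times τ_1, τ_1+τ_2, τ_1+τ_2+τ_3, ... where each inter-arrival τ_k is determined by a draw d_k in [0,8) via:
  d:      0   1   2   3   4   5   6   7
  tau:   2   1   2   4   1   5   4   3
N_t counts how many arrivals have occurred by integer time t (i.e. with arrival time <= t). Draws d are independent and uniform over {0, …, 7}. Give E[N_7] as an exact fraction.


38469/16384

Inter-arrival values over d=0..7: [2, 1, 2, 4, 1, 5, 4, 3]
Each d has probability 1/8, so the pmf of τ is: f(1) = 1/4, f(2) = 1/4, f(3) = 1/8, f(4) = 1/4, f(5) = 1/8
Renewal equation for m(n) = E[N_n]: condition on τ_1 = k (if k <= n, one arrival plus a fresh copy on the remaining n−k steps): m(n) = F(n) + Σ_{k<=n} f(k)·m(n−k), where F(n) = P(τ <= n) and m(0) = 0
m(1) = F(1) = 1/4
m(2) = F(2) + f(1)·m(1) = 1/2 + 1/4·1/4 = 9/16
m(3) = F(3) + f(1)·m(2) + f(2)·m(1) = 5/8 + 1/4·9/16 + 1/4·1/4 = 53/64
m(4) = F(4) + f(1)·m(3) + f(2)·m(2) + f(3)·m(1) = 7/8 + 1/4·53/64 + 1/4·9/16 + 1/8·1/4 = 321/256
m(5) = F(5) + f(1)·m(4) + f(2)·m(3) + f(3)·m(2) + f(4)·m(1) = 1 + 1/4·321/256 + 1/4·53/64 + 1/8·9/16 + 1/4·1/4 = 1693/1024
m(6) = F(6) + f(1)·m(5) + f(2)·m(4) + f(3)·m(3) + f(4)·m(2) + f(5)·m(1) = 1 + 1/4·1693/1024 + 1/4·321/256 + 1/8·53/64 + 1/4·9/16 + 1/8·1/4 = 8201/4096
m(7) = F(7) + f(1)·m(6) + f(2)·m(5) + f(3)·m(4) + f(4)·m(3) + f(5)·m(2) = 1 + 1/4·8201/4096 + 1/4·1693/1024 + 1/8·321/256 + 1/4·53/64 + 1/8·9/16 = 38469/16384
E[N_7] = m(7) = 38469/16384


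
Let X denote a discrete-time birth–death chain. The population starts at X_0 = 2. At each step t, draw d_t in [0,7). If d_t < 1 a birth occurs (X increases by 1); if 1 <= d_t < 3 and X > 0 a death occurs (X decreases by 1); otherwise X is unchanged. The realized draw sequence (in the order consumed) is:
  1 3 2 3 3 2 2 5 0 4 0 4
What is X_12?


t=0: X=2, d=1 → death, X_1=1
t=1: X=1, d=3 → hold, X_2=1
t=2: X=1, d=2 → death, X_3=0
t=3: X=0, d=3 → hold, X_4=0
t=4: X=0, d=3 → hold, X_5=0
t=5: X=0, d=2 → hold, X_6=0
t=6: X=0, d=2 → hold, X_7=0
t=7: X=0, d=5 → hold, X_8=0
t=8: X=0, d=0 → birth, X_9=1
t=9: X=1, d=4 → hold, X_10=1
t=10: X=1, d=0 → birth, X_11=2
t=11: X=2, d=4 → hold, X_12=2

2


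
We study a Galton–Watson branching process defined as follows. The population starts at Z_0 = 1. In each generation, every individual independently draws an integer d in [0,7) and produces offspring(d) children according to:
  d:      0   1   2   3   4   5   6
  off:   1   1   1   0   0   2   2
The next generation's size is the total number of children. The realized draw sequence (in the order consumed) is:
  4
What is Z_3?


gen 0: Z_0=1, draws=[4], offspring=[0], Z_1=0
gen 1: Z_1=0, draws=[], offspring=[], Z_2=0
gen 2: Z_2=0, draws=[], offspring=[], Z_3=0

0


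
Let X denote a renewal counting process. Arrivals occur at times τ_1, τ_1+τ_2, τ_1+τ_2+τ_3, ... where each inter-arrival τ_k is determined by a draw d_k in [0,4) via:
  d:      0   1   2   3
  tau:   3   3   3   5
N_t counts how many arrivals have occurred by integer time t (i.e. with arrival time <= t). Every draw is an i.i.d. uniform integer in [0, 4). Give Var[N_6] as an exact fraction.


63/256

Inter-arrival values over d=0..3: [3, 3, 3, 5]
Each d has probability 1/4, so the pmf of τ is: f(3) = 3/4, f(5) = 1/4
Let p_n(j) = P(N_n = j), with p_0 = [1]. Condition on τ_1: p_n(0) = P(τ > n), and for j >= 1, p_n(j) = Σ_{k<=n} f(k)·p_{n−k}(j−1)
p_1 = [1]  (j = 0)
p_2 = [1]  (j = 0)
p_3 = [1/4, 3/4]  (j = 0..1)
p_4 = [1/4, 3/4]  (j = 0..1)
p_5 = [0, 1]  (j = 0..1)
p_6 = [0, 7/16, 9/16]  (j = 0..2)
E[N_6] = Σ j·p_6(j) = 25/16;  E[N_6²] = Σ j²·p_6(j) = 43/16
Var[N_6] = 43/16 − (25/16)² = 63/256


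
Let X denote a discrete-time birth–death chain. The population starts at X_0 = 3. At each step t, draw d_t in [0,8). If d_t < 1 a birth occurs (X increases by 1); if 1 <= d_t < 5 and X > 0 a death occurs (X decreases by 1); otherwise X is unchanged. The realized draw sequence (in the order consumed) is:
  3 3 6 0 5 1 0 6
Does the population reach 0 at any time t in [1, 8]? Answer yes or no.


t=0: X=3, d=3 → death, X_1=2
t=1: X=2, d=3 → death, X_2=1
t=2: X=1, d=6 → hold, X_3=1
t=3: X=1, d=0 → birth, X_4=2
t=4: X=2, d=5 → hold, X_5=2
t=5: X=2, d=1 → death, X_6=1
t=6: X=1, d=0 → birth, X_7=2
t=7: X=2, d=6 → hold, X_8=2

no


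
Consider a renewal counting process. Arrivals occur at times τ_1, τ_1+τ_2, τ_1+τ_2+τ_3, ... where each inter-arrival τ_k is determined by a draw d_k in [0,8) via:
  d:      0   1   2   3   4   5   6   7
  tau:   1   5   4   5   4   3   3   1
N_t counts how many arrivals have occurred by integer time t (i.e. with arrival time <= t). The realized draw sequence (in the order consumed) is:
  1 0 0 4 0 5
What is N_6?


2

draw d_1=1: τ_1=5, arrival time A_1=5
draw d_2=0: τ_2=1, arrival time A_2=6
draw d_3=0: τ_3=1, arrival time A_3=7
draw d_4=4: τ_4=4, arrival time A_4=11
draw d_5=0: τ_5=1, arrival time A_5=12
draw d_6=5: τ_6=3, arrival time A_6=15
N_t over t=0..6: 0:0 1:0 2:0 3:0 4:0 5:1 6:2


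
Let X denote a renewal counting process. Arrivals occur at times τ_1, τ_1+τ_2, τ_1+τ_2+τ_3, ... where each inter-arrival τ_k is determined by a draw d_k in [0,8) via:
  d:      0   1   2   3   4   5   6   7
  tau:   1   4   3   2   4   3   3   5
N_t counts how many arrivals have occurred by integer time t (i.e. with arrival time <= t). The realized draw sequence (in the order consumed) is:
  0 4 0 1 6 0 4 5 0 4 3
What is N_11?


4

draw d_1=0: τ_1=1, arrival time A_1=1
draw d_2=4: τ_2=4, arrival time A_2=5
draw d_3=0: τ_3=1, arrival time A_3=6
draw d_4=1: τ_4=4, arrival time A_4=10
draw d_5=6: τ_5=3, arrival time A_5=13
draw d_6=0: τ_6=1, arrival time A_6=14
draw d_7=4: τ_7=4, arrival time A_7=18
draw d_8=5: τ_8=3, arrival time A_8=21
draw d_9=0: τ_9=1, arrival time A_9=22
draw d_10=4: τ_10=4, arrival time A_10=26
draw d_11=3: τ_11=2, arrival time A_11=28
N_t over t=0..11: 0:0 1:1 2:1 3:1 4:1 5:2 6:3 7:3 8:3 9:3 10:4 11:4
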